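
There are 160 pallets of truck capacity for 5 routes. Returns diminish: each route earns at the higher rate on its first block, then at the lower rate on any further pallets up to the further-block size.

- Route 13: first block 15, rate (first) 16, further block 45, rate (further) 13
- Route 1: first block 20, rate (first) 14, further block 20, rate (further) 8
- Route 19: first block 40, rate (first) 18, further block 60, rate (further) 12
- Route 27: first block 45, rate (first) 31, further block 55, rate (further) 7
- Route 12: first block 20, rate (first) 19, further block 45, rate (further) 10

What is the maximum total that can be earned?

Rank every tier by rate: Route 27/T1 31 > Route 12/T1 19 > Route 19/T1 18 > Route 13/T1 16 > Route 1/T1 14 > Route 13/T2 13 > Route 19/T2 12 > Route 12/T2 10 > Route 1/T2 8 > Route 27/T2 7.
Fill Route 27 T1 block (45 at 31) ; 115 left.
Route 12/T1 (19): +20 ; 95 left.
Route 19/T1 (18): +40 ; 55 left.
Fill Route 13 T1 block (15 at 16) ; 40 left.
Route 1 T1 at 14: fill all 20 ; 20 left.
20 remain; put them into Route 13 T2 at 13.
Total = 31×45 + 19×20 + 18×40 + 16×15 + 14×20 + 13×20 = 3275.

3275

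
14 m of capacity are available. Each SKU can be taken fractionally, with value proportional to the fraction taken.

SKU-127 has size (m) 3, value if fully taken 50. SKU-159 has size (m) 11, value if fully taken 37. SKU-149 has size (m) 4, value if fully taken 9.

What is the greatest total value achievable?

87

Best value per unit of size first: SKU-127 50/3≈16.7, SKU-159 37/11≈3.36, SKU-149 9/4≈2.25.
Take all of SKU-127 (3 m, value 50) — 11 m left.
All 11 m of SKU-159 fit (value 37) — 0 remain.
Total value = 87.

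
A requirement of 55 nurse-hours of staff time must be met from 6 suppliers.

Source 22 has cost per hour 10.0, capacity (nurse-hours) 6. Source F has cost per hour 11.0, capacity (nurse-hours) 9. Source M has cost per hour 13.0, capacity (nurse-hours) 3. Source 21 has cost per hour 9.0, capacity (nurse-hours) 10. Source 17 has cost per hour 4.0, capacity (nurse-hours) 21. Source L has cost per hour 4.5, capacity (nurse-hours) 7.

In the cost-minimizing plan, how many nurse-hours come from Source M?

2

Fill from the cheapest supplier first.
Source 17 (4.0): use full 21 — 34 nurse-hours to go.
Source L at 4.5: take all 7 nurse-hours — 27 still needed.
Source 21 (9.0): use full 10 — 17 nurse-hours to go.
Source 22 (10.0): use full 6 — 11 nurse-hours to go.
Take 9 from Source F at 11.0 — need 2 more.
Take 2 from Source M at 13.0 to finish.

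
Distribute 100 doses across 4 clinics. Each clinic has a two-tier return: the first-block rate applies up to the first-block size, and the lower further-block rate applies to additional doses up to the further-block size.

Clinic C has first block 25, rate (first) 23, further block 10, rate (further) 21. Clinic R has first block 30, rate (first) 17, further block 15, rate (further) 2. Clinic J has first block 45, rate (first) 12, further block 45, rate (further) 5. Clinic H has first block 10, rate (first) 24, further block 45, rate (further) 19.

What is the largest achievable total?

2050

Rank every tier by rate: Clinic H/T1 24 > Clinic C/T1 23 > Clinic C/T2 21 > Clinic H/T2 19 > Clinic R/T1 17 > Clinic J/T1 12 > Clinic J/T2 5 > Clinic R/T2 2.
Fill Clinic H T1 block (10 at 24) → 90 left.
Clinic C T1 at 23: fill all 25 → 65 left.
Clinic C/T2 (21): +10 → 55 left.
Clinic H/T2 (19): +45 → 10 left.
10 remain; put them into Clinic R T1 at 17.
Total = 24×10 + 23×25 + 21×10 + 19×45 + 17×10 = 2050.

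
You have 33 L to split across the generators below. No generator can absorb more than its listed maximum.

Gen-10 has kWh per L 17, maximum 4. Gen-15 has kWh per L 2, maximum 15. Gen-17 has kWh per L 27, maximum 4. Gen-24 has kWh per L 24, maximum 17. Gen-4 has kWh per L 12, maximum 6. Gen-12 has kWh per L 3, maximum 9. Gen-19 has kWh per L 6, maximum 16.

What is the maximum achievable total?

Rank by kWh per L: Gen-17 27 > Gen-24 24 > Gen-10 17 > Gen-4 12 > Gen-19 6 > Gen-12 3 > Gen-15 2.
Gen-17 takes 4 to reach its cap of 4 ; 29 left.
Give Gen-24 17 to hit its cap of 17 ; 12 left.
Give Gen-10 4 to hit its cap of 4 ; 8 left.
Gen-4 takes 6 to reach its cap of 6 ; 2 left.
Gen-19 has room for 16 but only 2 remain, so it gets 2.
Total = 17×4 + 27×4 + 24×17 + 12×6 + 6×2 = 668.

668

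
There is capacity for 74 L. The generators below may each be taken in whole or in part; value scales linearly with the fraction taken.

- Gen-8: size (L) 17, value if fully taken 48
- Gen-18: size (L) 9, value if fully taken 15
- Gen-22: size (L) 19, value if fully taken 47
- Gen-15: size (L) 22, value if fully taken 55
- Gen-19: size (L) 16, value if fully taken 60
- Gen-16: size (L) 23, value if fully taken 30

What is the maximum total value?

Rank by value-to-size ratio: Gen-19 60/16≈3.75, Gen-8 48/17≈2.82, Gen-15 55/22≈2.5, Gen-22 47/19≈2.47, Gen-18 15/9≈1.67, Gen-16 30/23≈1.3.
All 16 L of Gen-19 fit (value 60) — 58 remain.
Gen-8: take in full, 17 L for value 48 — 41 left.
All 22 L of Gen-15 fit (value 55) — 19 remain.
Take all of Gen-22 (19 L, value 47) — 0 L left.
Total value = 210.

210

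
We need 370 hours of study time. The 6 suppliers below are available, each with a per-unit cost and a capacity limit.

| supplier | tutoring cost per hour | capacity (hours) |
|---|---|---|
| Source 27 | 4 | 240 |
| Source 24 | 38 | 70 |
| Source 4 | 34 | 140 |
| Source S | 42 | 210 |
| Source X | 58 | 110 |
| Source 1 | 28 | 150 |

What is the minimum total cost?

4600

Fill from the cheapest supplier first.
Source 27 (4): use full 240 → 130 hours to go.
Source 1 at 28: take 130 of its 150 → requirement met.
Source 4, Source 24, Source S, Source X: unused.
Cost = 240×4 + 130×28 = 4600.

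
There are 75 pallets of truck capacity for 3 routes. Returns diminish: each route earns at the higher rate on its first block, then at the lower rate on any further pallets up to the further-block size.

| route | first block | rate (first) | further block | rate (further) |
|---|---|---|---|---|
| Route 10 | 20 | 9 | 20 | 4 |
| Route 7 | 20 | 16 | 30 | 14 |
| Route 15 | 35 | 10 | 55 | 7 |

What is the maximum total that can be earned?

990

Rank every tier by rate: Route 7/first 16 > Route 7/second 14 > Route 15/first 10 > Route 10/first 9 > Route 15/second 7 > Route 10/second 4.
Fill Route 7 first block (20 at 16) ; 55 left.
Fill Route 7 second block (30 at 14) ; 25 left.
Route 15/first: +25 of 35 at 10; pool empty.
Total = 16×20 + 14×30 + 10×25 = 990.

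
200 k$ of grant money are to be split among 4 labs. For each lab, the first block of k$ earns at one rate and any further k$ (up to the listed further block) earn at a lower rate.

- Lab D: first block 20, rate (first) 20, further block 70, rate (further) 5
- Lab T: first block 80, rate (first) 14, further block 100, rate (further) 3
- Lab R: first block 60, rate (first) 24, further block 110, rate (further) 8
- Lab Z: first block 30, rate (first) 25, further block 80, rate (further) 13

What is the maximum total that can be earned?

3840

Rank every tier by rate: Lab Z/tier1 25 > Lab R/tier1 24 > Lab D/tier1 20 > Lab T/tier1 14 > Lab Z/tier2 13 > Lab R/tier2 8 > Lab D/tier2 5 > Lab T/tier2 3.
Lab Z/tier1 (25): +30 ; 170 left.
Lab R tier1 at 24: fill all 60 ; 110 left.
Lab D/tier1 (20): +20 ; 90 left.
Lab T/tier1 (14): +80 ; 10 left.
Lab Z/tier2: +10 of 80 at 13; pool empty.
Total = 25×30 + 24×60 + 20×20 + 14×80 + 13×10 = 3840.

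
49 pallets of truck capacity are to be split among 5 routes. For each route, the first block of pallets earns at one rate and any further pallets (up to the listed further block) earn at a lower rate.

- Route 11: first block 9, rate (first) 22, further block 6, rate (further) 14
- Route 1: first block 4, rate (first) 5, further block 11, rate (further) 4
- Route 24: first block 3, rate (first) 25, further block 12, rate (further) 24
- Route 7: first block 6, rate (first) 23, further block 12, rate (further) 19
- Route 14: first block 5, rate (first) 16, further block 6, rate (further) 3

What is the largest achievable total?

Order all 10 blocks by rate: Route 24/tier1 25 > Route 24/tier2 24 > Route 7/tier1 23 > Route 11/tier1 22 > Route 7/tier2 19 > Route 14/tier1 16 > Route 11/tier2 14 > Route 1/tier1 5 > Route 1/tier2 4 > Route 14/tier2 3.
Route 24 tier1 at 25: fill all 3 — 46 left.
Route 24 tier2 at 24: fill all 12 — 34 left.
Route 7/tier1 (23): +6 — 28 left.
Route 11/tier1 (22): +9 — 19 left.
Route 7 tier2 at 19: fill all 12 — 7 left.
Route 14 tier1 at 16: fill all 5 — 2 left.
Route 11/tier2: +2 of 6 at 14; pool empty.
Total = 25×3 + 24×12 + 23×6 + 22×9 + 19×12 + 16×5 + 14×2 = 1035.

1035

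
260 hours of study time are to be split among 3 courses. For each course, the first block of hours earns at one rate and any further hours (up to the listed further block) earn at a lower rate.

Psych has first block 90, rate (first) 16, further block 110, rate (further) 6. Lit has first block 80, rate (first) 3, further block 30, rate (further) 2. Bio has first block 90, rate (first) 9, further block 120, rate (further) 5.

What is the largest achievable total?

Rank every tier by rate: Psych/tier1 16 > Bio/tier1 9 > Psych/tier2 6 > Bio/tier2 5 > Lit/tier1 3 > Lit/tier2 2.
Fill Psych tier1 block (90 at 16) ; 170 left.
Bio tier1 at 9: fill all 90 ; 80 left.
Psych/tier2: +80 of 110 at 6; pool empty.
Total = 16×90 + 9×90 + 6×80 = 2730.

2730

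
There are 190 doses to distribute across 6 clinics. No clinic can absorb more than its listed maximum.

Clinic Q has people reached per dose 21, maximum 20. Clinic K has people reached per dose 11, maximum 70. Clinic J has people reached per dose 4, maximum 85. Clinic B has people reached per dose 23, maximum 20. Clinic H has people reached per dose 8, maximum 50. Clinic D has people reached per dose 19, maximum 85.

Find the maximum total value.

3210

Highest people reached per dose first: Clinic B 23 > Clinic Q 21 > Clinic D 19 > Clinic K 11 > Clinic H 8 > Clinic J 4.
Give Clinic B 20 to hit its cap of 20 — 170 left.
Clinic Q takes 20 to reach its cap of 20 — 150 left.
Clinic D takes 85 to reach its cap of 85 — 65 left.
Clinic K: +65 (room for 70) → 65. Pool exhausted.
Total = 21×20 + 11×65 + 23×20 + 19×85 = 3210.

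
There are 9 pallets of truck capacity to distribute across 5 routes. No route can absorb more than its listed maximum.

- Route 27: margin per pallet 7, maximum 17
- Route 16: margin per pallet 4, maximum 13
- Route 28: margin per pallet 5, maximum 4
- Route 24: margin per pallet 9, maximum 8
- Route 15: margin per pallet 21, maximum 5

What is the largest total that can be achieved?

141

Rank by margin per pallet: Route 15 21 > Route 24 9 > Route 27 7 > Route 28 5 > Route 16 4.
Route 15: +5 to 5 (cap) ; 4 left.
Route 24: +4 (room for 8) → 4. Pool exhausted.
Total = 9×4 + 21×5 = 141.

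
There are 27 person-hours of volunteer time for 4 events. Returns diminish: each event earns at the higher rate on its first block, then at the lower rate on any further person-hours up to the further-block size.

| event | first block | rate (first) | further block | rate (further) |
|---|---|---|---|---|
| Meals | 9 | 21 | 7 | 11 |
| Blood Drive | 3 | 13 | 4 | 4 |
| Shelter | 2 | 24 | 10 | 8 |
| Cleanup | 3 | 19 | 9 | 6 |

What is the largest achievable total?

434

Rank every tier by rate: Shelter/first 24 > Meals/first 21 > Cleanup/first 19 > Blood Drive/first 13 > Meals/second 11 > Shelter/second 8 > Cleanup/second 6 > Blood Drive/second 4.
Fill Shelter first block (2 at 24) — 25 left.
Meals first at 21: fill all 9 — 16 left.
Cleanup/first (19): +3 — 13 left.
Blood Drive first at 13: fill all 3 — 10 left.
Meals/second (11): +7 — 3 left.
3 remain; put them into Shelter second at 8.
Total = 24×2 + 21×9 + 19×3 + 13×3 + 11×7 + 8×3 = 434.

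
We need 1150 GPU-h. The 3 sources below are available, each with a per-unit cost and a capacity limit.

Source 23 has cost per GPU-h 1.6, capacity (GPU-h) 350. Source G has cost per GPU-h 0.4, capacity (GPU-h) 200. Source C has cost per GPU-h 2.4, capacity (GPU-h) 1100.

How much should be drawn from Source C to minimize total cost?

Fill from the cheapest source first.
Source G (0.4): use full 200 ; 950 GPU-h to go.
Take 350 from Source 23 at 1.6 ; need 600 more.
Source C at 2.4: take 600 of its 1100 ; requirement met.

600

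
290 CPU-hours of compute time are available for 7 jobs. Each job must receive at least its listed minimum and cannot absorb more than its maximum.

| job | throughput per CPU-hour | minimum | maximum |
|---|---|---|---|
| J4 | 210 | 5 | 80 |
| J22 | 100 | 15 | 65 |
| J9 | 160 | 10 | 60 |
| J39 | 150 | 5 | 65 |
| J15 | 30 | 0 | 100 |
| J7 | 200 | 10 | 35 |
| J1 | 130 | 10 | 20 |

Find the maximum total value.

Meeting every minimum uses 5+15+10+5+0+10+10 = 55 CPU-hours, leaving 235.
Highest throughput per CPU-hour first: J4 210 > J7 200 > J9 160 > J39 150 > J1 130 > J22 100 > J15 30.
J4: +75 to 80 (cap) ; 160 left.
Give J7 25 more to hit its cap of 35 ; 135 left.
J9 takes 50 more to reach its cap of 60 ; 85 left.
J39 takes 60 more to reach its cap of 65 ; 25 left.
J1 takes 10 more to reach its cap of 20 ; 15 left.
J22: +15 (room for 50) → 30. Pool exhausted.
Total = 210×80 + 100×30 + 160×60 + 150×65 + 200×35 + 130×20 = 48750.

48750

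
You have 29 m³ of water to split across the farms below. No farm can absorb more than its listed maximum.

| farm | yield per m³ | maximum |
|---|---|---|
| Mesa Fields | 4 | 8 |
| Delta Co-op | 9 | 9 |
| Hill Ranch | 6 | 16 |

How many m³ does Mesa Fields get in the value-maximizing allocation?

4

Rank by yield per m³: Delta Co-op 9 > Hill Ranch 6 > Mesa Fields 4.
Delta Co-op takes 9 to reach its cap of 9 — 20 left.
Give Hill Ranch 16 to hit its cap of 16 — 4 left.
Mesa Fields has room for 8 but only 4 remain, so it gets 4.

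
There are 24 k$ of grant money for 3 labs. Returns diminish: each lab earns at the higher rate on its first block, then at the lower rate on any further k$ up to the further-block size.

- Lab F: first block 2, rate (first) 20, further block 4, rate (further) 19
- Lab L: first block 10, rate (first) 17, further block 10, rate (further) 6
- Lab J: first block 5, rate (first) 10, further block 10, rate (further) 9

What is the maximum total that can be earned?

Rank every tier by rate: Lab F/T1 20 > Lab F/T2 19 > Lab L/T1 17 > Lab J/T1 10 > Lab J/T2 9 > Lab L/T2 6.
Fill Lab F T1 block (2 at 20) ; 22 left.
Lab F T2 at 19: fill all 4 ; 18 left.
Lab L/T1 (17): +10 ; 8 left.
Lab J T1 at 10: fill all 5 ; 3 left.
Lab J/T2: +3 of 10 at 9; pool empty.
Total = 20×2 + 19×4 + 17×10 + 10×5 + 9×3 = 363.

363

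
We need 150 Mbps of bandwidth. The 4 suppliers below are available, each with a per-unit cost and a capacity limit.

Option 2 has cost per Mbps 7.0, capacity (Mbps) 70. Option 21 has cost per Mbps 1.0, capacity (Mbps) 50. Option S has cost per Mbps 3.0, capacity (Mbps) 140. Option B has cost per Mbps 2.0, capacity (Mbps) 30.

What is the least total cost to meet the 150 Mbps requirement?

320

Use suppliers in increasing cost order.
Option 21 at 1.0: take all 50 Mbps — 100 still needed.
Option B (2.0): use full 30 — 70 Mbps to go.
Option S at 3.0: take 70 of its 140 — requirement met.
Option 2: unused.
Cost = 50×1.0 + 30×2.0 + 70×3.0 = 320.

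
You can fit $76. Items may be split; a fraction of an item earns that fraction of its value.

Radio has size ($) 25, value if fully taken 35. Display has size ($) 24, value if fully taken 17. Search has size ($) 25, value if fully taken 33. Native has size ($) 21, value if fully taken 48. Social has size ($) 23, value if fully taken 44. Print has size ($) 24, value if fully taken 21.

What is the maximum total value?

Sort by value density: Native 48/21≈2.29, Social 44/23≈1.91, Radio 35/25≈1.4, Search 33/25≈1.32, Print 21/24≈0.875, Display 17/24≈0.708.
Native: take in full, 21 $ for value 48 — 55 left.
Take all of Social (23 $, value 44) — 32 $ left.
Radio: take in full, 25 $ for value 35 — 7 left.
7 $ left: a 7/25 share of Search gives 33×7/25 = 9.24.
Total value = 136.24.

136.24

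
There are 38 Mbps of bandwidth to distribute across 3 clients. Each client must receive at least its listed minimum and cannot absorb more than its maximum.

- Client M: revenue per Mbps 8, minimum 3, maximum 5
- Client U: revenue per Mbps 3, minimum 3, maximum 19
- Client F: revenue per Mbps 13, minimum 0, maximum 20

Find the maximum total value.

Meeting every minimum uses 3+3+0 = 6 Mbps, leaving 32.
Order the clients by revenue per Mbps: Client F 13 > Client M 8 > Client U 3.
Client F: +20 to 20 (cap) → 12 left.
Client M takes 2 more to reach its cap of 5 → 10 left.
Client U: +10 (room for 16) → 13. Pool exhausted.
Total = 8×5 + 3×13 + 13×20 = 339.

339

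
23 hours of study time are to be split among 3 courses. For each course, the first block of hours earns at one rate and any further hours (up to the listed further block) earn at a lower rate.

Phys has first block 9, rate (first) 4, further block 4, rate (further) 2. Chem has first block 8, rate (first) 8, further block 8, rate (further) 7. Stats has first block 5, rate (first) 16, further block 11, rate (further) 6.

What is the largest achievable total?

Treat each block as its own option and order by rate: Stats/tier1 16 > Chem/tier1 8 > Chem/tier2 7 > Stats/tier2 6 > Phys/tier1 4 > Phys/tier2 2.
Fill Stats tier1 block (5 at 16) ; 18 left.
Fill Chem tier1 block (8 at 8) ; 10 left.
Fill Chem tier2 block (8 at 7) ; 2 left.
Stats/tier2: +2 of 11 at 6; pool empty.
Total = 16×5 + 8×8 + 7×8 + 6×2 = 212.

212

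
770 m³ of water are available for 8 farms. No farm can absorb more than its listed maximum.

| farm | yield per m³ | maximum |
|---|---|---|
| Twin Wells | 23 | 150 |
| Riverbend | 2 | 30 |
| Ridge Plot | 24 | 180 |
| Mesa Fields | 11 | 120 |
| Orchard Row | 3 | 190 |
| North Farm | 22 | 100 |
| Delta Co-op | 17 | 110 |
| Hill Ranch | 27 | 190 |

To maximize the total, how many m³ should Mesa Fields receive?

40

Rank by yield per m³: Hill Ranch 27 > Ridge Plot 24 > Twin Wells 23 > North Farm 22 > Delta Co-op 17 > Mesa Fields 11 > Orchard Row 3 > Riverbend 2.
Hill Ranch: +190 to 190 (cap) → 580 left.
Give Ridge Plot 180 to hit its cap of 180 → 400 left.
Give Twin Wells 150 to hit its cap of 150 → 250 left.
North Farm takes 100 to reach its cap of 100 → 150 left.
Delta Co-op: +110 to 110 (cap) → 40 left.
Only 40 left; Mesa Fields takes them to reach 40.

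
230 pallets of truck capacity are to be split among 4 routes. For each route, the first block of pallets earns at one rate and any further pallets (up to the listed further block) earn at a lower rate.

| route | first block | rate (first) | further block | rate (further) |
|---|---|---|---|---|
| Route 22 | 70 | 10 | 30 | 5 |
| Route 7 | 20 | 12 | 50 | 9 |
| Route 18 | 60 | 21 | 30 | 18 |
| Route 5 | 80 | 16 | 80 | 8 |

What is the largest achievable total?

Treat each block as its own option and order by rate: Route 18/T1 21 > Route 18/T2 18 > Route 5/T1 16 > Route 7/T1 12 > Route 22/T1 10 > Route 7/T2 9 > Route 5/T2 8 > Route 22/T2 5.
Route 18 T1 at 21: fill all 60 ; 170 left.
Fill Route 18 T2 block (30 at 18) ; 140 left.
Route 5/T1 (16): +80 ; 60 left.
Route 7 T1 at 12: fill all 20 ; 40 left.
40 remain; put them into Route 22 T1 at 10.
Total = 21×60 + 18×30 + 16×80 + 12×20 + 10×40 = 3720.

3720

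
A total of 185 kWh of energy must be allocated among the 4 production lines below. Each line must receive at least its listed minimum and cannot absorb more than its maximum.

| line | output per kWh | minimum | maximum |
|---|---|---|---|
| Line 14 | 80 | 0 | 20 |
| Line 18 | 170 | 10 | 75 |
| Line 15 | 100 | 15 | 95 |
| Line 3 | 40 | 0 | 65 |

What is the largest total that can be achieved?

Meeting every minimum uses 0+10+15+0 = 25 kWh, leaving 160.
Highest output per kWh first: Line 18 170 > Line 15 100 > Line 14 80 > Line 3 40.
Line 18 takes 65 more to reach its cap of 75 ; 95 left.
Line 15 takes 80 more to reach its cap of 95 ; 15 left.
Line 14: +15 (room for 20) → 15. Pool exhausted.
Total = 80×15 + 170×75 + 100×95 = 23450.

23450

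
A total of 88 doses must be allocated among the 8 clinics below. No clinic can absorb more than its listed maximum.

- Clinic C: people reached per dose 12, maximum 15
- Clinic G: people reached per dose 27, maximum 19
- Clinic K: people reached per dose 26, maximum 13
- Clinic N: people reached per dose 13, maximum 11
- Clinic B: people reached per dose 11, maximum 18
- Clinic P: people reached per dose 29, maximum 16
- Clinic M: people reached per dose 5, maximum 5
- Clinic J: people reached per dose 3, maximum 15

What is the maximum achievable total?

1792

Rank by people reached per dose: Clinic P 29 > Clinic G 27 > Clinic K 26 > Clinic N 13 > Clinic C 12 > Clinic B 11 > Clinic M 5 > Clinic J 3.
Give Clinic P 16 to hit its cap of 16 — 72 left.
Clinic G takes 19 to reach its cap of 19 — 53 left.
Clinic K takes 13 to reach its cap of 13 — 40 left.
Clinic N: +11 to 11 (cap) — 29 left.
Give Clinic C 15 to hit its cap of 15 — 14 left.
Only 14 left; Clinic B takes them to reach 14.
Total = 12×15 + 27×19 + 26×13 + 13×11 + 11×14 + 29×16 = 1792.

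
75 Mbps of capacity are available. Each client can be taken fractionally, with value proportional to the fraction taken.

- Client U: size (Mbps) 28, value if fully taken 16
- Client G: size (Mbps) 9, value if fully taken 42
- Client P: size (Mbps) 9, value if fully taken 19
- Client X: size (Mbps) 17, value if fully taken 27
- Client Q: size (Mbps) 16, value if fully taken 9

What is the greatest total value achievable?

110.75

Sort by value density: Client G 42/9≈4.67, Client P 19/9≈2.11, Client X 27/17≈1.59, Client U 16/28≈0.571, Client Q 9/16≈0.562.
All 9 Mbps of Client G fit (value 42) → 66 remain.
All 9 Mbps of Client P fit (value 19) → 57 remain.
Client X: take in full, 17 Mbps for value 27 → 40 left.
Client U: take in full, 28 Mbps for value 16 → 12 left.
Fill the last 12 Mbps with part of Client Q: 12/16 of it earns 6.75.
Total value = 110.75.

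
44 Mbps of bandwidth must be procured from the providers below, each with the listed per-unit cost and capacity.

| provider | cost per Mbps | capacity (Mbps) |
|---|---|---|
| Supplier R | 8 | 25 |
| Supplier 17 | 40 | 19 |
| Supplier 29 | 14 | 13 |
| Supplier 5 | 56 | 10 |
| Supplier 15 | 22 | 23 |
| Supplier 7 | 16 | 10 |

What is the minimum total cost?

478

Cheapest first:
Supplier R at 8: take all 25 Mbps — 19 still needed.
Take 13 from Supplier 29 at 14 — need 6 more.
Take 6 from Supplier 7 at 16 to finish.
Supplier 15, Supplier 17, Supplier 5: unused.
Cost = 25×8 + 13×14 + 6×16 = 478.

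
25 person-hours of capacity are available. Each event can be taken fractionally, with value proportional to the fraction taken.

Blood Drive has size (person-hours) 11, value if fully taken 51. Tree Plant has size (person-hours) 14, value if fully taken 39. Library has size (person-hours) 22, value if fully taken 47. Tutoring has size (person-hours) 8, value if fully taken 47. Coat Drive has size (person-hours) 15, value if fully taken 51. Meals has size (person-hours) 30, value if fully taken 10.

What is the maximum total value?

Best value per unit of size first: Tutoring 47/8≈5.88, Blood Drive 51/11≈4.64, Coat Drive 51/15≈3.4, Tree Plant 39/14≈2.79, Library 47/22≈2.14, Meals 10/30≈0.333.
Take all of Tutoring (8 person-hours, value 47) — 17 person-hours left.
Take all of Blood Drive (11 person-hours, value 51) — 6 person-hours left.
6 person-hours left: a 6/15 share of Coat Drive gives 51×6/15 = 20.4.
Total value = 118.4.

118.4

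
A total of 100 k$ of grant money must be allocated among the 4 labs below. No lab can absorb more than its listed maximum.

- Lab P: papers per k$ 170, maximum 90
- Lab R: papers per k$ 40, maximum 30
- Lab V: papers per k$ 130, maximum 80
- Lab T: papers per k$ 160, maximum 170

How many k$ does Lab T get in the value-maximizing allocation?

10

Highest papers per k$ first: Lab P 170 > Lab T 160 > Lab V 130 > Lab R 40.
Give Lab P 90 to hit its cap of 90 — 10 left.
Only 10 left; Lab T takes them to reach 10.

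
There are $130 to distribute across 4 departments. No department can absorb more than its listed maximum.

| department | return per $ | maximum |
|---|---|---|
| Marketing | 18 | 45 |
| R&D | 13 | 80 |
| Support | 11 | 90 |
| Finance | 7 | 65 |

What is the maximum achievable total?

Highest return per $ first: Marketing 18 > R&D 13 > Support 11 > Finance 7.
Marketing: +45 to 45 (cap) — 85 left.
R&D: +80 to 80 (cap) — 5 left.
Only 5 left; Support takes them to reach 5.
Total = 18×45 + 13×80 + 11×5 = 1905.

1905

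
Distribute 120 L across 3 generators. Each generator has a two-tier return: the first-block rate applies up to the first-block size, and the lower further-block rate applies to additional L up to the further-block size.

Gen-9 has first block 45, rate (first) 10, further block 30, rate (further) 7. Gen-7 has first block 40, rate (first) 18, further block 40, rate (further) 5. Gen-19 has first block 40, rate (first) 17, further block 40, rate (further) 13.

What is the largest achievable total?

1920

Treat each block as its own option and order by rate: Gen-7/tier1 18 > Gen-19/tier1 17 > Gen-19/tier2 13 > Gen-9/tier1 10 > Gen-9/tier2 7 > Gen-7/tier2 5.
Fill Gen-7 tier1 block (40 at 18) ; 80 left.
Gen-19/tier1 (17): +40 ; 40 left.
Fill Gen-19 tier2 block (40 at 13) ; 0 left.
Total = 18×40 + 17×40 + 13×40 = 1920.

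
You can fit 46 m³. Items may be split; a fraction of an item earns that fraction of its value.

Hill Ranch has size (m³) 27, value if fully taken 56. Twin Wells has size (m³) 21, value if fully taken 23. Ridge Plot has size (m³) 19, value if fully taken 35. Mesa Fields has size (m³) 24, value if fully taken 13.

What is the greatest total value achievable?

Sort by value density: Hill Ranch 56/27≈2.07, Ridge Plot 35/19≈1.84, Twin Wells 23/21≈1.1, Mesa Fields 13/24≈0.542.
All 27 m³ of Hill Ranch fit (value 56) → 19 remain.
Take all of Ridge Plot (19 m³, value 35) → 0 m³ left.
Total value = 91.

91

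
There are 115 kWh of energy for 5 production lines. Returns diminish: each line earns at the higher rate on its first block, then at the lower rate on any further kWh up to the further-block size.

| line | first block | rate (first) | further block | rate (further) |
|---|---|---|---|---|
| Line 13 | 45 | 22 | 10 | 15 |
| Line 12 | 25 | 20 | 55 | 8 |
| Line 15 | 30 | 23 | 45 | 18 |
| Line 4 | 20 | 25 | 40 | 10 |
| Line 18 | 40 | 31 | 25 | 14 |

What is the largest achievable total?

2980

Order all 10 blocks by rate: Line 18/T1 31 > Line 4/T1 25 > Line 15/T1 23 > Line 13/T1 22 > Line 12/T1 20 > Line 15/T2 18 > Line 13/T2 15 > Line 18/T2 14 > Line 4/T2 10 > Line 12/T2 8.
Line 18/T1 (31): +40 ; 75 left.
Fill Line 4 T1 block (20 at 25) ; 55 left.
Line 15/T1 (23): +30 ; 25 left.
Line 13 T1 at 22: only 25 left, fill 25.
Total = 31×40 + 25×20 + 23×30 + 22×25 = 2980.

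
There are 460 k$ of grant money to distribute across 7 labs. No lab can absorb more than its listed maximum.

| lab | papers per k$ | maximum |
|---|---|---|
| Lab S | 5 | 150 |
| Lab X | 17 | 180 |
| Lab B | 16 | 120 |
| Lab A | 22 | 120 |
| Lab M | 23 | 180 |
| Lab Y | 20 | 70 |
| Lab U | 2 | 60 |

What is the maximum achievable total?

9710

Rank by papers per k$: Lab M 23 > Lab A 22 > Lab Y 20 > Lab X 17 > Lab B 16 > Lab S 5 > Lab U 2.
Lab M: +180 to 180 (cap) → 280 left.
Give Lab A 120 to hit its cap of 120 → 160 left.
Give Lab Y 70 to hit its cap of 70 → 90 left.
Only 90 left; Lab X takes them to reach 90.
Total = 17×90 + 22×120 + 23×180 + 20×70 = 9710.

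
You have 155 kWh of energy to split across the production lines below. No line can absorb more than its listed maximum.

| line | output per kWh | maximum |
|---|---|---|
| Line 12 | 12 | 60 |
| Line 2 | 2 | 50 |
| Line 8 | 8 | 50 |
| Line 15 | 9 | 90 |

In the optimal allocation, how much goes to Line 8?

Highest output per kWh first: Line 12 12 > Line 15 9 > Line 8 8 > Line 2 2.
Line 12: +60 to 60 (cap) — 95 left.
Line 15 takes 90 to reach its cap of 90 — 5 left.
Line 8: +5 (room for 50) → 5. Pool exhausted.

5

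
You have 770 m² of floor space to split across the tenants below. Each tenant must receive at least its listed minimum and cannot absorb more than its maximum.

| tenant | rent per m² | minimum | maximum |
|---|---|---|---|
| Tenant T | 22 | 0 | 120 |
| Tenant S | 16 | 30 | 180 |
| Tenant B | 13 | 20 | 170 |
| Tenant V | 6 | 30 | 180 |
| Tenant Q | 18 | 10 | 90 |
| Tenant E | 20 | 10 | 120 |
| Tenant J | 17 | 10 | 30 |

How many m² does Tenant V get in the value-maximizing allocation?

Meeting every minimum uses 0+30+20+30+10+10+10 = 110 m², leaving 660.
Highest rent per m² first: Tenant T 22 > Tenant E 20 > Tenant Q 18 > Tenant J 17 > Tenant S 16 > Tenant B 13 > Tenant V 6.
Give Tenant T 120 more to hit its cap of 120 — 540 left.
Give Tenant E 110 more to hit its cap of 120 — 430 left.
Tenant Q takes 80 more to reach its cap of 90 — 350 left.
Tenant J: +20 to 30 (cap) — 330 left.
Tenant S takes 150 more to reach its cap of 180 — 180 left.
Give Tenant B 150 more to hit its cap of 170 — 30 left.
Tenant V has room for 150 more but only 30 remain, so it gets 60.

60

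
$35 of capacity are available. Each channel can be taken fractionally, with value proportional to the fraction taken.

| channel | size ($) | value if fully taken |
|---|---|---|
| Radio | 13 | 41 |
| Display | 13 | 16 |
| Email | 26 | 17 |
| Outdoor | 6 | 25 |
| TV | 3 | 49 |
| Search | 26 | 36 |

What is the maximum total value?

133

Sort by value density: TV 49/3≈16.3, Outdoor 25/6≈4.17, Radio 41/13≈3.15, Search 36/26≈1.38, Display 16/13≈1.23, Email 17/26≈0.654.
TV: take in full, 3 $ for value 49 ; 32 left.
All 6 $ of Outdoor fit (value 25) ; 26 remain.
Radio: take in full, 13 $ for value 41 ; 13 left.
13 $ left: a 13/26 share of Search gives 36×13/26 = 18.
Total value = 133.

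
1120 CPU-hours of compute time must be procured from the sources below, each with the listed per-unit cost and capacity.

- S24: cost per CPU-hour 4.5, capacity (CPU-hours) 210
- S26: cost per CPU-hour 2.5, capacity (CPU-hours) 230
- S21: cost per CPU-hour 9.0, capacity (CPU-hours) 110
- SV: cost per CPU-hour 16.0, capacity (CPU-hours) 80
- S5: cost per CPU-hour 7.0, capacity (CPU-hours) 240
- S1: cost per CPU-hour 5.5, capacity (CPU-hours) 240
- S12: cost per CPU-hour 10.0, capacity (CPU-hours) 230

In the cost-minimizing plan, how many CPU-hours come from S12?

90

Cheapest first:
S26 at 2.5: take all 230 CPU-hours ; 890 still needed.
S24 (4.5): use full 210 ; 680 CPU-hours to go.
S1 (5.5): use full 240 ; 440 CPU-hours to go.
Take 240 from S5 at 7.0 ; need 200 more.
S21 (9.0): use full 110 ; 90 CPU-hours to go.
S12 (10.0): take the remaining 90 ; done.
SV: unused.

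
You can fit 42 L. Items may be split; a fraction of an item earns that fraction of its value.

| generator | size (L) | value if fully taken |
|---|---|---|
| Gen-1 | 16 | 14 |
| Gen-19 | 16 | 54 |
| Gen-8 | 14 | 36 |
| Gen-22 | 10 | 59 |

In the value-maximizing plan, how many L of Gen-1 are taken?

Rank by value-to-size ratio: Gen-22 59/10≈5.9, Gen-19 54/16≈3.38, Gen-8 36/14≈2.57, Gen-1 14/16≈0.875.
Gen-22: take in full, 10 L for value 59 → 32 left.
Gen-19: take in full, 16 L for value 54 → 16 left.
All 14 L of Gen-8 fit (value 36) → 2 remain.
2 L left: a 2/16 share of Gen-1 gives 14×2/16 = 1.75.

2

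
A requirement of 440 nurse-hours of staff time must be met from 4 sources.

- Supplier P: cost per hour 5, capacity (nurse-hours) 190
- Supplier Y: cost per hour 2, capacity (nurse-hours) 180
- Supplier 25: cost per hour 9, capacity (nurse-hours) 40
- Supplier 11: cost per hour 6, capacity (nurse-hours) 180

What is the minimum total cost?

1730

Cheapest first:
Take 180 from Supplier Y at 2 → need 260 more.
Supplier P (5): use full 190 → 70 nurse-hours to go.
Supplier 11 at 6: take 70 of its 180 → requirement met.
Supplier 25: unused.
Cost = 180×2 + 190×5 + 70×6 = 1730.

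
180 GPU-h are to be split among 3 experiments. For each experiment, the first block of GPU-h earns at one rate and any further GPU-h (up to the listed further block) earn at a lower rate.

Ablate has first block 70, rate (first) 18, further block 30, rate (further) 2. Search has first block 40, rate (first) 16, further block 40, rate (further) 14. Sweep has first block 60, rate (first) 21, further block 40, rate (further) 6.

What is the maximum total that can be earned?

Order all 6 blocks by rate: Sweep/first 21 > Ablate/first 18 > Search/first 16 > Search/second 14 > Sweep/second 6 > Ablate/second 2.
Sweep/first (21): +60 — 120 left.
Ablate first at 18: fill all 70 — 50 left.
Search first at 16: fill all 40 — 10 left.
10 remain; put them into Search second at 14.
Total = 21×60 + 18×70 + 16×40 + 14×10 = 3300.

3300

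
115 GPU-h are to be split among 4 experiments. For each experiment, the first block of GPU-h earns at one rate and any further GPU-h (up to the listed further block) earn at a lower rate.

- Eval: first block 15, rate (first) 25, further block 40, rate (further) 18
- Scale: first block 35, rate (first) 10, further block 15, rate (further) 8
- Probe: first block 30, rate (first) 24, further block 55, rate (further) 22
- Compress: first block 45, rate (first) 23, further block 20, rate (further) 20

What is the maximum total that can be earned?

Order all 8 blocks by rate: Eval/T1 25 > Probe/T1 24 > Compress/T1 23 > Probe/T2 22 > Compress/T2 20 > Eval/T2 18 > Scale/T1 10 > Scale/T2 8.
Fill Eval T1 block (15 at 25) — 100 left.
Probe T1 at 24: fill all 30 — 70 left.
Compress T1 at 23: fill all 45 — 25 left.
Probe/T2: +25 of 55 at 22; pool empty.
Total = 25×15 + 24×30 + 23×45 + 22×25 = 2680.

2680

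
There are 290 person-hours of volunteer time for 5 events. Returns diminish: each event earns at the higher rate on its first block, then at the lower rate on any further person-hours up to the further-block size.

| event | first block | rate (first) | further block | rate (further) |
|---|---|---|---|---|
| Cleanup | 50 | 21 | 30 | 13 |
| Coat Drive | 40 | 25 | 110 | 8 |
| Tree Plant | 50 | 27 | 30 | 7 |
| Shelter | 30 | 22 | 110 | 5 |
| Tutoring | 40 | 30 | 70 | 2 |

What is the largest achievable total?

Rank every tier by rate: Tutoring/T1 30 > Tree Plant/T1 27 > Coat Drive/T1 25 > Shelter/T1 22 > Cleanup/T1 21 > Cleanup/T2 13 > Coat Drive/T2 8 > Tree Plant/T2 7 > Shelter/T2 5 > Tutoring/T2 2.
Tutoring/T1 (30): +40 — 250 left.
Fill Tree Plant T1 block (50 at 27) — 200 left.
Fill Coat Drive T1 block (40 at 25) — 160 left.
Shelter T1 at 22: fill all 30 — 130 left.
Cleanup/T1 (21): +50 — 80 left.
Fill Cleanup T2 block (30 at 13) — 50 left.
Coat Drive/T2: +50 of 110 at 8; pool empty.
Total = 30×40 + 27×50 + 25×40 + 22×30 + 21×50 + 13×30 + 8×50 = 6050.

6050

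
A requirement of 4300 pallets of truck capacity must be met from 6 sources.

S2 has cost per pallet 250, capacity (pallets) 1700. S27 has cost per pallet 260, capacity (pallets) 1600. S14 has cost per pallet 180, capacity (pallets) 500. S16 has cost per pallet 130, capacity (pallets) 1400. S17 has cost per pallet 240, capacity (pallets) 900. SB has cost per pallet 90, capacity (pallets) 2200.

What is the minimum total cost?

Cheapest first:
SB (90): use full 2200 ; 2100 pallets to go.
Take 1400 from S16 at 130 ; need 700 more.
S14 (180): use full 500 ; 200 pallets to go.
Take 200 from S17 at 240 to finish.
S2, S27: unused.
Cost = 2200×90 + 1400×130 + 500×180 + 200×240 = 518000.

518000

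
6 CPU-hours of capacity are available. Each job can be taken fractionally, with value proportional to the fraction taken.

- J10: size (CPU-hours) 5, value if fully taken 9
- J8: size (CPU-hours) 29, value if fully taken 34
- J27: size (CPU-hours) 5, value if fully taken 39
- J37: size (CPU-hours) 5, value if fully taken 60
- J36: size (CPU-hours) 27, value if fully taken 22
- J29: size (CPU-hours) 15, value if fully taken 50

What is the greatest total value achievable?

Sort by value density: J37 60/5≈12, J27 39/5≈7.8, J29 50/15≈3.33, J10 9/5≈1.8, J8 34/29≈1.17, J36 22/27≈0.815.
J37: take in full, 5 CPU-hours for value 60 — 1 left.
Only 1 CPU-hours remain; take 1/5 of J27 for value 39×1/5 = 7.8.
Total value = 67.8.

67.8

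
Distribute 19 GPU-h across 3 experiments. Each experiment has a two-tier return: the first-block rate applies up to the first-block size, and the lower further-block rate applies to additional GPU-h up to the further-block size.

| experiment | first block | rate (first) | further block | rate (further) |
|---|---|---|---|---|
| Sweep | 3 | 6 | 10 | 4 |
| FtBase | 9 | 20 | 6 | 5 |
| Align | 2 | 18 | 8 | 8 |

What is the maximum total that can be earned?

280

Rank every tier by rate: FtBase/tier1 20 > Align/tier1 18 > Align/tier2 8 > Sweep/tier1 6 > FtBase/tier2 5 > Sweep/tier2 4.
FtBase tier1 at 20: fill all 9 — 10 left.
Align tier1 at 18: fill all 2 — 8 left.
Align tier2 at 8: fill all 8 — 0 left.
Total = 20×9 + 18×2 + 8×8 = 280.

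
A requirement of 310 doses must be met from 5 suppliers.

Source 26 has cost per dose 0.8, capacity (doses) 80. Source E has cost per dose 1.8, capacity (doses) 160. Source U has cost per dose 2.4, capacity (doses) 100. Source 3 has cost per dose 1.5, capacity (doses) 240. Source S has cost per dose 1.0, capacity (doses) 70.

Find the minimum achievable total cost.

Cheapest first:
Take 80 from Source 26 at 0.8 — need 230 more.
Source S (1.0): use full 70 — 160 doses to go.
Source 3 at 1.5: take 160 of its 240 — requirement met.
Source E, Source U: unused.
Cost = 80×0.8 + 70×1.0 + 160×1.5 = 374.

374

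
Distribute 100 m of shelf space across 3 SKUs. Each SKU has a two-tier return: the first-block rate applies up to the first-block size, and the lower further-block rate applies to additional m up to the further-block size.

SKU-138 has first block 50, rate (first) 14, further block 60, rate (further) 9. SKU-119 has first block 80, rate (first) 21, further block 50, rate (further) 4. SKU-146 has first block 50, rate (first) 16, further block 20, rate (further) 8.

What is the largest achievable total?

Rank every tier by rate: SKU-119/T1 21 > SKU-146/T1 16 > SKU-138/T1 14 > SKU-138/T2 9 > SKU-146/T2 8 > SKU-119/T2 4.
SKU-119 T1 at 21: fill all 80 → 20 left.
20 remain; put them into SKU-146 T1 at 16.
Total = 21×80 + 16×20 = 2000.

2000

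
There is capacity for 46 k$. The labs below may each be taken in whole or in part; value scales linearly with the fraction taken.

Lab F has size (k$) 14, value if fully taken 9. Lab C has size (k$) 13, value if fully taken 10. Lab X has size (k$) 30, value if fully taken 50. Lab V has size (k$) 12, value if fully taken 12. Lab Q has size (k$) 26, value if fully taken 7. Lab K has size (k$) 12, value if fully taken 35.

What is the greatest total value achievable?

89

Rank by value-to-size ratio: Lab K 35/12≈2.92, Lab X 50/30≈1.67, Lab V 12/12≈1, Lab C 10/13≈0.769, Lab F 9/14≈0.643, Lab Q 7/26≈0.269.
Take all of Lab K (12 k$, value 35) → 34 k$ left.
All 30 k$ of Lab X fit (value 50) → 4 remain.
Only 4 k$ remain; take 4/12 of Lab V for value 12×4/12 = 4.
Total value = 89.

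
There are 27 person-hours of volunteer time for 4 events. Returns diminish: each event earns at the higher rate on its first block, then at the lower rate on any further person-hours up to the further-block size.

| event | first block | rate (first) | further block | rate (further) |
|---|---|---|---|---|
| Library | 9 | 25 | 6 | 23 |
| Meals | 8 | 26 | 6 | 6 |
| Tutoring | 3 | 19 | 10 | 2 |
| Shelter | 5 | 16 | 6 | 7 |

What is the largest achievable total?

Treat each block as its own option and order by rate: Meals/first 26 > Library/first 25 > Library/second 23 > Tutoring/first 19 > Shelter/first 16 > Shelter/second 7 > Meals/second 6 > Tutoring/second 2.
Fill Meals first block (8 at 26) — 19 left.
Fill Library first block (9 at 25) — 10 left.
Library second at 23: fill all 6 — 4 left.
Tutoring first at 19: fill all 3 — 1 left.
1 remain; put them into Shelter first at 16.
Total = 26×8 + 25×9 + 23×6 + 19×3 + 16×1 = 644.

644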